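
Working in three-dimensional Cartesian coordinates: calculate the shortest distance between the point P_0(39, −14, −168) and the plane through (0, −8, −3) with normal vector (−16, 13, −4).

2

The plane has equation n·(r − (0, −8, −3)) = 0, i.e. n·r = -92.
n = (−16, 13, −4); n·P − (-92) = -42; |n| = 21; distance = 42/21 = 2.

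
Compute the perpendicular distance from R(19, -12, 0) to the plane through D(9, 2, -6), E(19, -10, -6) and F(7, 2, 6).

4/√62

DE = (10, -12, 0) and DF = (-2, 0, 12), so a normal is n = DE × DF = (-144, -120, -24).
d = |(-144)·19 + (-120)·(-12) + (-24)·0 − (-1392)| / √(20736 + 14400 + 576) = |96| / (24√62) = 4/√62.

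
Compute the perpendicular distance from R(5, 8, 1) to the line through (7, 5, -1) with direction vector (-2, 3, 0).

2

Direction vector d = (-2, 3, 0).
AP = (-2, 3, 2); AP·d = 13, |AP|² = 17, |d|² = 13.
distance² = |AP|² − (AP·d)²/|d|² = 17 − 169/13 = 4, so the distance is 2.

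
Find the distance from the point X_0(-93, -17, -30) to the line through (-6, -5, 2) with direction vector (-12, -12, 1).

3√457

Direction vector d = (-12, -12, 1).
AP = (-87, -12, -32), and AP × d = (-396, 471, 900).
|AP × d|² = 1188657 and |d|² = 289, so the distance is √(1188657/289) = √4113 = 3√457.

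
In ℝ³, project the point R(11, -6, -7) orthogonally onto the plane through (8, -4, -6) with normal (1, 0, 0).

The perpendicular from R has direction n = (1, 0, 0): r = (11, -6, -7) + t(1, 0, 0).
Substitute into the plane: n·(R + tn) = 8 gives 11 + 1t = 8, so t = -3.
Foot = (11, -6, -7) + (-3)·(1, 0, 0) = (8, -6, -7).

(8, -6, -7)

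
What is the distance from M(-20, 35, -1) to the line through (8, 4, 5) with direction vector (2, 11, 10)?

Direction vector d = (2, 11, 10).
AP = (-28, 31, -6), and AP × d = (376, 268, -370).
|AP × d|² = 350100 and |d|² = 225, so the distance is √(350100/225) = √1556 = 2√389.

2√389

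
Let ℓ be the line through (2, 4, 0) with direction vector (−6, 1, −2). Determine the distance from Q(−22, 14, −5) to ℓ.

3√5

Direction vector d = (−6, 1, −2).
AP = (−24, 10, −5), and AP × d = (−15, −18, 36).
|AP × d|² = 1845 and |d|² = 41, so the distance is √(1845/41) = √45 = 3√5.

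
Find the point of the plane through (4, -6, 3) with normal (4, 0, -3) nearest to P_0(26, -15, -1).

n = (4, 0, -3), |n|² = 25, and n·P_0 − 7 = 100.
t = 100/25 = 4, so the foot is P_0 − t·n = (26, -15, -1) − 4·(4, 0, -3) = (10, -15, 11).

(10, -15, 11)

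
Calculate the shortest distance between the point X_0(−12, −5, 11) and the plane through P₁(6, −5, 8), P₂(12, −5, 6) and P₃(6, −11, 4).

9√14/14

P₁P₂ = (6, 0, −2) and P₁P₃ = (0, −6, −4), so a normal is n = P₁P₂ × P₁P₃ = (−12, 24, −36).
Then n·(−12, −5, 11) − (−480) = 108.
|n| = √(144 + 576 + 1296) = 12√14, so the distance is |108|/(12√14) = 9√14/14.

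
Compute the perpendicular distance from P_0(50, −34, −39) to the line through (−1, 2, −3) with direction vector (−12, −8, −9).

3√577

Direction vector d = (−12, −8, −9).
AP = (51, −36, −36), and AP × d = (36, 891, −840).
|AP × d|² = 1500777 and |d|² = 289, so the distance is √(1500777/289) = √5193 = 3√577.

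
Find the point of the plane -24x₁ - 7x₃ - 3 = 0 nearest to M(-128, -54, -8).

n = (-24, 0, -7), |n|² = 625, and n·M − 3 = 3125.
t = 3125/625 = 5, so the foot is M − t·n = (-128, -54, -8) − 5·(-24, 0, -7) = (-8, -54, 27).

(-8, -54, 27)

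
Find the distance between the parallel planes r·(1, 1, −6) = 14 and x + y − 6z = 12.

Both planes have normal n = (1, 1, −6), |n| = √38. Any point on the first plane is at distance |12 − 14|/|n| = 2/√38 = √38/19 from the second.

2/√38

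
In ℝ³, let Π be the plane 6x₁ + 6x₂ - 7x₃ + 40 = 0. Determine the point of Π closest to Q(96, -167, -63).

The perpendicular from Q has direction n = (6, 6, -7): r = (96, -167, -63) + t(6, 6, -7).
Substitute into the plane: n·(Q + tn) = -40 gives 15 + 121t = -40, so t = -5/11.
Foot = (96, -167, -63) + (-5/11)·(6, 6, -7) = (1026/11, -1867/11, -658/11).

(1026/11, -1867/11, -658/11)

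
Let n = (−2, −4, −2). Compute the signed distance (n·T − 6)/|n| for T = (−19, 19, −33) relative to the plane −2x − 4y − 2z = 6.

11√6/6

n·T − 6 = 22.
|n| = 2√6, so the signed distance is 11√6/6.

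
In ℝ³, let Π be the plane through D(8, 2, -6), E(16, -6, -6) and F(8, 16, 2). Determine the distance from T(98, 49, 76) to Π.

26/9

DE = (8, -8, 0) and DF = (0, 14, 8), so a normal is n = DE × DF = (-64, -64, 112).
d = |(-64)·98 + (-64)·49 + 112·76 − (-1312)| / √(4096 + 4096 + 12544) = |416| / 144 = 26/9.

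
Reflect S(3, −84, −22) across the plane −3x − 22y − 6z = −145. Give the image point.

With n = (−3, −22, −6), the signed offset is (n·S − (-145))/|n|² = 2116/529 = 4.
S' = S − 2t·n = (3, −84, −22) − 8·(−3, −22, −6) = (27, 92, 26).

(27, 92, 26)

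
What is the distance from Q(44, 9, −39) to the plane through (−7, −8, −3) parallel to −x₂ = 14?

17

Parallel planes share the normal n = (0, −1, 0); since (−7, −8, −3) lies on the plane, its equation is −x₂ = 8.
d = |(-1)·9 − 8| / √(0 + 1 + 0) = |-17| / 1 = 17.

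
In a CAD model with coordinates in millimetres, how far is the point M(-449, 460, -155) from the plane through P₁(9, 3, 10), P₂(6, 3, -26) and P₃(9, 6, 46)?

P₁P₂ = (-3, 0, -36) and P₁P₃ = (0, 3, 36), so a normal is n = P₁P₂ × P₁P₃ = (108, 108, -9).
n = (108, 108, -9); n·P − 1206 = 1377; |n| = 153; distance = 1377/153 = 9.

9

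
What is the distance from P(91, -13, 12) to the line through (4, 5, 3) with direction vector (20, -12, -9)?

9√29

Direction vector d = (20, -12, -9).
AP = (87, -18, 9); AP·d = 1875, |AP|² = 7974, |d|² = 625.
distance² = |AP|² − (AP·d)²/|d|² = 7974 − 3515625/625 = 2349, so the distance is 9√29.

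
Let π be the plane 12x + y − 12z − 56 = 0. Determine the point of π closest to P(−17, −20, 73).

(31, -16, 25)

The perpendicular from P has direction n = (12, 1, −12): r = (−17, −20, 73) + t(12, 1, −12).
Substitute into the plane: n·(P + tn) = 56 gives -1100 + 289t = 56, so t = 4.
Foot = (−17, −20, 73) + 4·(12, 1, −12) = (31, −16, 25).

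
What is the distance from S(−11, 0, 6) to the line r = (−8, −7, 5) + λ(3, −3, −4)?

5

Direction vector d = (3, −3, −4).
AP = (−3, 7, 1), and AP × d = (−25, −9, −12).
|AP × d|² = 850 and |d|² = 34, so the distance is √(850/34) = √25 = 5.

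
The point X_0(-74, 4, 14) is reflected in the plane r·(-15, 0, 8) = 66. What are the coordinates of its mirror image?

(46, 4, -50)

n = (-15, 0, 8), |n|² = 289, n·X_0 − 66 = 1156, so t = 1156/289 = 4.
Foot F = X_0 − 4·n = (-14, 4, -18); the reflection is 2F − X_0 = (46, 4, -50).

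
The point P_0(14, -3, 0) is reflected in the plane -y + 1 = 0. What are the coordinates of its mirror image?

(14, 5, 0)

With n = (0, -1, 0), the signed offset is (n·P_0 − (-1))/|n|² = 4/1 = 4.
P_0' = P_0 − 2t·n = (14, -3, 0) − 8·(0, -1, 0) = (14, 5, 0).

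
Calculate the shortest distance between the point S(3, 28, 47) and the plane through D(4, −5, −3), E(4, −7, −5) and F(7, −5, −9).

5√6/2

DE = (0, −2, −2) and DF = (3, 0, −6), so a normal is n = DE × DF = (12, −6, 6).
n = (12, −6, 6); n·P − 60 = 90; |n| = 6√6; distance = 90/(6√6) = 15/√6.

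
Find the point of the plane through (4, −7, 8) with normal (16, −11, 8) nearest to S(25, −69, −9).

(-7, -47, -25)

The perpendicular from S has direction n = (16, −11, 8): r = (25, −69, −9) + t(16, −11, 8).
Substitute into the plane: n·(S + tn) = 205 gives 1087 + 441t = 205, so t = -2.
Foot = (25, −69, −9) + (-2)·(16, −11, 8) = (−7, −47, −25).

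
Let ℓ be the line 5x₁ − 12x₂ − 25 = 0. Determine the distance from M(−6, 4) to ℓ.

103/13

The normal to the line is n = (5, −12) with |n| = 13.
|n·M − 25| = |-78 − 25| = 103, so the distance is 103/13.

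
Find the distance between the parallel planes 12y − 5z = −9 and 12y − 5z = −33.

24/13

With common normal n = (0, 12, −5) (|n| = 13), the distance is |(-9) − (-33)|/|n| = 24/13.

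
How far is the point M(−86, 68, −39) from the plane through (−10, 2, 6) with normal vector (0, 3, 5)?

The plane has equation n·(r − (−10, 2, 6)) = 0, i.e. n·r = 36.
Then n·(−86, 68, −39) − 36 = −27.
|n| = √(0 + 9 + 25) = √34, so the distance is |-27|/√34 = 27/√34.

27/√34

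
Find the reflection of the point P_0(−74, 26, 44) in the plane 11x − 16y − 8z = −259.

n = (11, −16, −8), |n|² = 441, n·P_0 − (-259) = -1323, so t = -1323/441 = -3.
Foot F = P_0 − (-3)·n = (−41, −22, 20); the reflection is 2F − P_0 = (−8, −70, −4).

(-8, -70, -4)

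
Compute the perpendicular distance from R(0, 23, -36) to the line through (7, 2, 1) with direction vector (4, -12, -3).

Direction vector d = (4, -12, -3).
AP = (-7, 21, -37), and AP × d = (-507, -169, 0).
|AP × d|² = 285610 and |d|² = 169, so the distance is √(285610/169) = √1690 = 13√10.

13√10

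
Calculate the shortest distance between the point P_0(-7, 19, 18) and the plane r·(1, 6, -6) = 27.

n = (1, 6, -6); n·P − 27 = -28; |n| = √73; distance = 28/√73 = 28√73/73.

28√73/73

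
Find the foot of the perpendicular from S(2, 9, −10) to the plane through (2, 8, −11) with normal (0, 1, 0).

The perpendicular from S has direction n = (0, 1, 0): r = (2, 9, −10) + λ(0, 1, 0).
Substitute into the plane: n·(S + λn) = 8 gives 9 + 1λ = 8, so λ = -1.
Foot = (2, 9, −10) + (-1)·(0, 1, 0) = (2, 8, −10).

(2, 8, -10)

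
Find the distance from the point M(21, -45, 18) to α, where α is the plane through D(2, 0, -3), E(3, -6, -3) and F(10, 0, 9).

15/√53

DE = (1, -6, 0) and DF = (8, 0, 12), so a normal is n = DE × DF = (-72, -12, 48).
Then n·(21, -45, 18) - (-288) = 180.
|n| = √(5184 + 144 + 2304) = 12√53, so the distance is |180|/(12√53) = 15√53/53.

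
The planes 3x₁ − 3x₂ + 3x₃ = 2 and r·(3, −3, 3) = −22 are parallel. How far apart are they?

8√3/3

Both planes have normal n = (3, −3, 3), |n| = 3√3. Any point on the first plane is at distance |(-22) − 2|/|n| = 24/(3√3) = 8/√3 from the second.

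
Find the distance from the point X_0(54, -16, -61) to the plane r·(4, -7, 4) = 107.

d = |4·54 + (-7)·(-16) + 4·(-61) − 107| / √(16 + 49 + 16) = |-23| / 9 = 23/9.

23/9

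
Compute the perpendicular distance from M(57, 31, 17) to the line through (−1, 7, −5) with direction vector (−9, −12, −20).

Direction vector d = (−9, −12, −20).
AP = (58, 24, 22); AP·d = -1250, |AP|² = 4424, |d|² = 625.
distance² = |AP|² − (AP·d)²/|d|² = 4424 − 1562500/625 = 1924, so the distance is 2√481.

2√481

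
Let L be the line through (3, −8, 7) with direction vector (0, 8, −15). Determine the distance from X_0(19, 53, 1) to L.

Direction vector d = (0, 8, −15).
AP = (16, 61, −6); AP·d = 578, |AP|² = 4013, |d|² = 289.
distance² = |AP|² − (AP·d)²/|d|² = 4013 − 334084/289 = 2857, so the distance is √2857.

√2857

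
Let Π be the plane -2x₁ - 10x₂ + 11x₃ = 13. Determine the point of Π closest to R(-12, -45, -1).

The perpendicular from R has direction n = (-2, -10, 11): r = (-12, -45, -1) + μ(-2, -10, 11).
Substitute into the plane: n·(R + μn) = 13 gives 463 + 225μ = 13, so μ = -2.
Foot = (-12, -45, -1) + (-2)·(-2, -10, 11) = (-8, -25, -23).

(-8, -25, -23)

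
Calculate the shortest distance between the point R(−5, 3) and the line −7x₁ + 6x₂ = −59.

d = |(-7)·(-5) + 6·3 − (-59)| / √(49 + 36) = |112|/√85 = 112√85/85.

112√85/85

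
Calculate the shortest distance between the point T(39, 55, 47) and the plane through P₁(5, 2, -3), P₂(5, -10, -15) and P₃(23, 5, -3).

P₁P₂ = (0, -12, -12) and P₁P₃ = (18, 3, 0), so a normal is n = P₁P₂ × P₁P₃ = (36, -216, 216).
Then n·(39, 55, 47) - (-900) = 576.
|n| = √(1296 + 46656 + 46656) = 36√73, so the distance is |576|/(36√73) = 16√73/73.

16√73/73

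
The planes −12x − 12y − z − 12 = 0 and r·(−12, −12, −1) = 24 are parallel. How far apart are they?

Both planes have normal n = (−12, −12, −1), |n| = 17. Any point on the first plane is at distance |24 − 12|/|n| = 12/17 from the second.

12/17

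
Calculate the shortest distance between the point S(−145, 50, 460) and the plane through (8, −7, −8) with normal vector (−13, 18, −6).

The plane has equation n·(r − (8, −7, −8)) = 0, i.e. n·r = -182.
n = (−13, 18, −6); n·P − (-182) = 207; |n| = 23; distance = 207/23 = 9.

9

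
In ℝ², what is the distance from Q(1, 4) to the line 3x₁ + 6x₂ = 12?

√5

The normal to the line is n = (3, 6) with |n| = 3√5.
|n·Q − 12| = |27 − 12| = 15, so the distance is 15/(3√5) = √5.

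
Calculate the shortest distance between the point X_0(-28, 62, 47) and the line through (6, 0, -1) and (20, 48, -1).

2√1201

A direction vector is d = (14, 48, 0).
AP = (-34, 62, 48), and AP × d = (-2304, 672, -2500).
|AP × d|² = 12010000 and |d|² = 2500, so the distance is √(12010000/2500) = √4804 = 2√1201.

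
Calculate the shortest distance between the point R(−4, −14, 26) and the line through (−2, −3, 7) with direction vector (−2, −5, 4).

9

Direction vector d = (−2, −5, 4).
AP = (−2, −11, 19), and AP × d = (51, −30, −12).
|AP × d|² = 3645 and |d|² = 45, so the distance is √(3645/45) = √81 = 9.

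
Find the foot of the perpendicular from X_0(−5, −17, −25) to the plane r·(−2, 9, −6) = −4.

(-53/11, -196/11, -269/11)

n = (−2, 9, −6), |n|² = 121, and n·X_0 − (-4) = 11.
t = 11/121 = 1/11, so the foot is X_0 − t·n = (−5, −17, −25) − (1/11)·(−2, 9, −6) = (−53/11, −196/11, −269/11).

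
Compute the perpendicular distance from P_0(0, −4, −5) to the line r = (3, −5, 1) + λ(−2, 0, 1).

Direction vector d = (−2, 0, 1).
AP = (−3, 1, −6), and AP × d = (1, 15, 2).
|AP × d|² = 230 and |d|² = 5, so the distance is √(230/5) = √46.

√46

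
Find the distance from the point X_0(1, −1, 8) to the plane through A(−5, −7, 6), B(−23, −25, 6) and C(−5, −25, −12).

2√3/3

AB = (−18, −18, 0) and AC = (0, −18, −18), so a normal is n = AB × AC = (324, −324, 324).
d = |324·1 + (-324)·(-1) + 324·8 − 2592| / √(104976 + 104976 + 104976) = |648| / (324√3) = 2/√3.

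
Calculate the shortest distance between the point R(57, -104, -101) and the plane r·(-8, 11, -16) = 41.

25/21

n = (-8, 11, -16); n·P − 41 = -25; |n| = 21; distance = 25/21.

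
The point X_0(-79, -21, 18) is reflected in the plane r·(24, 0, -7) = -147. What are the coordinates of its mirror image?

(65, -21, -24)

n = (24, 0, -7), |n|² = 625, n·X_0 − (-147) = -1875, so t = -1875/625 = -3.
Foot F = X_0 − (-3)·n = (-7, -21, -3); the reflection is 2F − X_0 = (65, -21, -24).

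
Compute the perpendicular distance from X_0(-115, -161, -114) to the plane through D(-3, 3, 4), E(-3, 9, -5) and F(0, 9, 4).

DE = (0, 6, -9) and DF = (3, 6, 0), so a normal is n = DE × DF = (54, -27, -18).
Then n·(-115, -161, -114) - (-315) = 504.
|n| = √(2916 + 729 + 324) = 63, so the distance is |504|/63 = 8.

8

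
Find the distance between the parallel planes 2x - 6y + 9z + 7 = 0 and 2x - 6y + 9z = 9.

16/11

Both planes have normal n = (2, -6, 9), |n| = 11. Any point on the first plane is at distance |9 − (-7)|/|n| = 16/11 from the second.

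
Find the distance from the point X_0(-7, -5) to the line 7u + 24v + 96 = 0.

73/25

d = |7·(-7) + 24·(-5) − (-96)| / √(49 + 576) = |-73|/25 = 73/25.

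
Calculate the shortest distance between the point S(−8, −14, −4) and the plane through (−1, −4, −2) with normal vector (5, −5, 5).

1/√3

The plane has equation n·(r − (−1, −4, −2)) = 0, i.e. n·r = 5.
Then n·(−8, −14, −4) − 5 = 5.
|n| = √(25 + 25 + 25) = 5√3, so the distance is |5|/(5√3) = 1/√3.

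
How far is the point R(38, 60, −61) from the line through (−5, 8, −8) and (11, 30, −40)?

3√34

A direction vector is d = (16, 22, −32).
AP = (43, 52, −53); AP·d = 3528, |AP|² = 7362, |d|² = 1764.
distance² = |AP|² − (AP·d)²/|d|² = 7362 − 12446784/1764 = 306, so the distance is 3√34.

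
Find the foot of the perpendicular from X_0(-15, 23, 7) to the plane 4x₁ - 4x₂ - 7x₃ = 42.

n = (4, -4, -7), |n|² = 81, and n·X_0 − 42 = -243.
t = -243/81 = -3, so the foot is X_0 − t·n = (-15, 23, 7) − (-3)·(4, -4, -7) = (-3, 11, -14).

(-3, 11, -14)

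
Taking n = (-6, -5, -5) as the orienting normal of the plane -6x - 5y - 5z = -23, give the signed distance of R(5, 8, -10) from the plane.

n·R − (-23) = 3.
|n| = √86, so the signed distance is 3√86/86.

3√86/86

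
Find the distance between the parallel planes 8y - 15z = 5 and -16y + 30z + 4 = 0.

Divide the second equation by -2 to match normals: 8y - 15z = 2.
With common normal n = (0, 8, -15) (|n| = 17), the distance is |5 − 2|/|n| = 3/17.

3/17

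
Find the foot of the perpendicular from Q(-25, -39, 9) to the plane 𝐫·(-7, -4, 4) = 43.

The perpendicular from Q has direction n = (-7, -4, 4): r = (-25, -39, 9) + μ(-7, -4, 4).
Substitute into the plane: n·(Q + μn) = 43 gives 367 + 81μ = 43, so μ = -4.
Foot = (-25, -39, 9) + (-4)·(-7, -4, 4) = (3, -23, -7).

(3, -23, -7)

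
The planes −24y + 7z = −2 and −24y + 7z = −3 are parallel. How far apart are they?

With common normal n = (0, −24, 7) (|n| = 25), the distance is |(-2) − (-3)|/|n| = 1/25.

1/25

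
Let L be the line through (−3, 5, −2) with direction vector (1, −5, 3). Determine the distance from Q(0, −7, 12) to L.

Direction vector d = (1, −5, 3).
AP = (3, −12, 14), and AP × d = (34, 5, −3).
|AP × d|² = 1190 and |d|² = 35, so the distance is √(1190/35) = √34.

√34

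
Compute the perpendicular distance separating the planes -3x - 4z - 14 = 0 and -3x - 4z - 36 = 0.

22/5

Both planes have normal n = (-3, 0, -4), |n| = 5. Any point on the first plane is at distance |36 − 14|/|n| = 22/5 from the second.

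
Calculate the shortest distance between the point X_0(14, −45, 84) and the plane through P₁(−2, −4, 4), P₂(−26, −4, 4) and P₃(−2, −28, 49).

25/17

P₁P₂ = (−24, 0, 0) and P₁P₃ = (0, −24, 45), so a normal is n = P₁P₂ × P₁P₃ = (0, 1080, 576).
n = (0, 1080, 576); n·P − (-2016) = 1800; |n| = 1224; distance = 1800/1224 = 25/17.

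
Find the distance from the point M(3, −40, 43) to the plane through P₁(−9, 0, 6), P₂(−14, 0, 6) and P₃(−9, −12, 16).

22√61/61

P₁P₂ = (−5, 0, 0) and P₁P₃ = (0, −12, 10), so a normal is n = P₁P₂ × P₁P₃ = (0, 50, 60).
d = |50·(-40) + 60·43 − 360| / √(0 + 2500 + 3600) = |220| / (10√61) = 22√61/61.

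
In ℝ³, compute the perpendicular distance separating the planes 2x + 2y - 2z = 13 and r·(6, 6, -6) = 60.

Divide the second equation by 3 to match normals: 2x + 2y - 2z = 20.
Both planes have normal n = (2, 2, -2), |n| = 2√3. Any point on the first plane is at distance |20 − 13|/|n| = 7/(2√3) = 7√3/6 from the second.

7√3/6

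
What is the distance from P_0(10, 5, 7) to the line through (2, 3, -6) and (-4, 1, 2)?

A direction vector is d = (-6, -2, 8).
AP = (8, 2, 13), and AP × d = (42, -142, -4).
|AP × d|² = 21944 and |d|² = 104, so the distance is √(21944/104) = √211.

√211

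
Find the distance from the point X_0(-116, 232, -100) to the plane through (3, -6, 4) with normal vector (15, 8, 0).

The plane has equation n·(r − (3, -6, 4)) = 0, i.e. n·r = -3.
Then n·(-116, 232, -100) - (-3) = 119.
|n| = √(225 + 64 + 0) = 17, so the distance is |119|/17 = 7.

7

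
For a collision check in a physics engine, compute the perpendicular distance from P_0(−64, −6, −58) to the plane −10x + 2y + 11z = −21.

11/15

n = (−10, 2, 11); n·P − (-21) = 11; |n| = 15; distance = 11/15.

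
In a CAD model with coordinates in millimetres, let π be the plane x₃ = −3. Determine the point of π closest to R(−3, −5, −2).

(-3, -5, -3)

n = (0, 0, 1), |n|² = 1, and n·R − (-3) = 1.
t = 1/1 = 1, so the foot is R − t·n = (−3, −5, −2) − 1·(0, 0, 1) = (−3, −5, −3).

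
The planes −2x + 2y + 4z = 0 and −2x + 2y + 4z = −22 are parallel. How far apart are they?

With common normal n = (−2, 2, 4) (|n| = 2√6), the distance is |0 − (-22)|/|n| = 22/(2√6) = 11√6/6.

11√6/6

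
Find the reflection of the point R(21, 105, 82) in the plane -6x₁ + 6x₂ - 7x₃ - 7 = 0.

(147/11, 1239/11, 804/11)

n = (-6, 6, -7), |n|² = 121, n·R − 7 = -77, so t = -77/121 = -7/11.
Foot F = R − (-7/11)·n = (189/11, 1197/11, 853/11); the reflection is 2F − R = (147/11, 1239/11, 804/11).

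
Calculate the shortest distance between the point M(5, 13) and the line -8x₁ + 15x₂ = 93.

The normal to the line is n = (-8, 15) with |n| = 17.
|n·M − 93| = |155 − 93| = 62, so the distance is 62/17.

62/17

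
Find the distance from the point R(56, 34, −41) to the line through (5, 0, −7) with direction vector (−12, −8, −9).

Direction vector d = (−12, −8, −9).
AP = (51, 34, −34), and AP × d = (−578, 867, 0).
|AP × d|² = 1085773 and |d|² = 289, so the distance is √(1085773/289) = √3757 = 17√13.

17√13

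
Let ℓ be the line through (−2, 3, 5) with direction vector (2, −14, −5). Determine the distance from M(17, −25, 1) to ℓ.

3√29

Direction vector d = (2, −14, −5).
AP = (19, −28, −4); AP·d = 450, |AP|² = 1161, |d|² = 225.
distance² = |AP|² − (AP·d)²/|d|² = 1161 − 202500/225 = 261, so the distance is 3√29.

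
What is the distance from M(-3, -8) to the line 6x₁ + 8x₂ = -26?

28/5

The normal to the line is n = (6, 8) with |n| = 10.
|n·M − (-26)| = |-82 − (-26)| = 56, so the distance is 56/10 = 28/5.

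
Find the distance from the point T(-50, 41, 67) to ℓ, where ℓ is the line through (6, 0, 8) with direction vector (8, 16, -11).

Direction vector d = (8, 16, -11).
AP = (-56, 41, 59), and AP × d = (-1395, -144, -1224).
|AP × d|² = 3464937 and |d|² = 441, so the distance is √(3464937/441) = √7857 = 9√97.

9√97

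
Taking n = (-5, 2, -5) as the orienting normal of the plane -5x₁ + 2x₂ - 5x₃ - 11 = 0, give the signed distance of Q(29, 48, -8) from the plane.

n·Q − 11 = -20.
|n| = 3√6, so the signed distance is -10√6/9.

-10√6/9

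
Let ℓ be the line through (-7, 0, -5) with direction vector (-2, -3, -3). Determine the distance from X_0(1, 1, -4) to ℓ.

2√11

Direction vector d = (-2, -3, -3).
AP = (8, 1, 1); AP·d = -22, |AP|² = 66, |d|² = 22.
distance² = |AP|² − (AP·d)²/|d|² = 66 − 484/22 = 44, so the distance is 2√11.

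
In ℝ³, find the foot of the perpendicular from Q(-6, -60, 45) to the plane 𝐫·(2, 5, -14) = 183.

n = (2, 5, -14), |n|² = 225, and n·Q − 183 = -1125.
t = -1125/225 = -5, so the foot is Q − t·n = (-6, -60, 45) − (-5)·(2, 5, -14) = (4, -35, -25).

(4, -35, -25)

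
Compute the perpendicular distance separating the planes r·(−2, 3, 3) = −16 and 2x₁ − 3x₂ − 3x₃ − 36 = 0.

Divide the second equation by -1 to match normals: −2x₁ + 3x₂ + 3x₃ = -36.
Both planes have normal n = (−2, 3, 3), |n| = √22. Any point on the first plane is at distance |(-36) − (-16)|/|n| = 20/√22 = 10√22/11 from the second.

20/√22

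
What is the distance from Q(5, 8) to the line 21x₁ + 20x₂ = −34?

d = |21·5 + 20·8 − (-34)| / √(441 + 400) = |299|/29 = 299/29.

299/29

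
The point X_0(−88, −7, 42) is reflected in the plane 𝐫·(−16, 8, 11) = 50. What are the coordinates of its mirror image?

n = (−16, 8, 11), |n|² = 441, n·X_0 − 50 = 1764, so t = 1764/441 = 4.
Foot F = X_0 − 4·n = (−24, −39, −2); the reflection is 2F − X_0 = (40, −71, −46).

(40, -71, -46)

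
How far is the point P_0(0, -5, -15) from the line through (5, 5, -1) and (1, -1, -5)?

7

A direction vector is d = (-4, -6, -4).
AP = (-5, -10, -14); AP·d = 136, |AP|² = 321, |d|² = 68.
distance² = |AP|² − (AP·d)²/|d|² = 321 − 18496/68 = 49, so the distance is 7.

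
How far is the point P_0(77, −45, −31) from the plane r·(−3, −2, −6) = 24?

Normal vector n = (−3, −2, −6), and n·(77, −45, −31) − 24 = 21.
|n| = √(9 + 4 + 36) = 7, so the distance is |21|/7 = 3.

3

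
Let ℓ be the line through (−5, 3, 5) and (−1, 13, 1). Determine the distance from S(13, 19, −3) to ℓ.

A direction vector is d = (4, 10, −4).
AP = (18, 16, −8), and AP × d = (16, 40, 116).
|AP × d|² = 15312 and |d|² = 132, so the distance is √(15312/132) = √116 = 2√29.

2√29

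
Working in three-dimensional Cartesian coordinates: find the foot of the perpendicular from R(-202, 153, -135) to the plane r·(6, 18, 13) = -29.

n = (6, 18, 13), |n|² = 529, and n·R − (-29) = -184.
t = -184/529 = -8/23, so the foot is R − t·n = (-202, 153, -135) − (-8/23)·(6, 18, 13) = (-4598/23, 3663/23, -3001/23).

(-4598/23, 3663/23, -3001/23)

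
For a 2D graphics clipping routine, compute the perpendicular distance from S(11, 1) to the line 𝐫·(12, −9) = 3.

The normal to the line is n = (12, −9) with |n| = 15.
|n·S − 3| = |123 − 3| = 120, so the distance is 120/15 = 8.

8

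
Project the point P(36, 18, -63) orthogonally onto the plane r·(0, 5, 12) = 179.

The perpendicular from P has direction n = (0, 5, 12): r = (36, 18, -63) + λ(0, 5, 12).
Substitute into the plane: n·(P + λn) = 179 gives -666 + 169λ = 179, so λ = 5.
Foot = (36, 18, -63) + 5·(0, 5, 12) = (36, 43, -3).

(36, 43, -3)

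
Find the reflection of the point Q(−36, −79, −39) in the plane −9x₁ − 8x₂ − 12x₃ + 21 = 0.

With n = (−9, −8, −12), the signed offset is (n·Q − (-21))/|n|² = 1445/289 = 5.
Q' = Q − 2t·n = (−36, −79, −39) − 10·(−9, −8, −12) = (54, 1, 81).

(54, 1, 81)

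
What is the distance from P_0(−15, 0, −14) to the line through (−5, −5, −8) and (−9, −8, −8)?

2√34

A direction vector is d = (−4, −3, 0).
AP = (−10, 5, −6); AP·d = 25, |AP|² = 161, |d|² = 25.
distance² = |AP|² − (AP·d)²/|d|² = 161 − 625/25 = 136, so the distance is 2√34.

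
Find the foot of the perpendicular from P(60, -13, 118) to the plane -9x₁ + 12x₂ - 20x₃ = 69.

The perpendicular from P has direction n = (-9, 12, -20): r = (60, -13, 118) + t(-9, 12, -20).
Substitute into the plane: n·(P + tn) = 69 gives -3056 + 625t = 69, so t = 5.
Foot = (60, -13, 118) + 5·(-9, 12, -20) = (15, 47, 18).

(15, 47, 18)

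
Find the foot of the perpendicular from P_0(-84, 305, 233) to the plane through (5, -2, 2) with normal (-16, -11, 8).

(-1844/21, 6350/21, 4933/21)

n = (-16, -11, 8), |n|² = 441, and n·P_0 − (-42) = -105.
t = -105/441 = -5/21, so the foot is P_0 − t·n = (-84, 305, 233) − (-5/21)·(-16, -11, 8) = (-1844/21, 6350/21, 4933/21).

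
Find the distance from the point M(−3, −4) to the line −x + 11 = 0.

14

The normal to the line is n = (−1, 0) with |n| = 1.
|n·M − (-11)| = |3 − (-11)| = 14, so the distance is 14/1 = 14.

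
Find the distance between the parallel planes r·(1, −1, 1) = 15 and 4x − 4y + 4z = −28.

Divide the second equation by 4 to match normals: x − y + z = -7.
Both planes have normal n = (1, −1, 1), |n| = √3. Any point on the first plane is at distance |(-7) − 15|/|n| = 22/√3 from the second.

22/√3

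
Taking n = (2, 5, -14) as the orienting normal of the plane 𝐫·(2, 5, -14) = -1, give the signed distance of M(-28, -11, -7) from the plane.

-4/5

n·M − (-1) = -12.
|n| = 15, so the signed distance is -12/15 = -4/5.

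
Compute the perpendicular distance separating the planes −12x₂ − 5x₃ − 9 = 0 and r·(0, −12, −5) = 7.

With common normal n = (0, −12, −5) (|n| = 13), the distance is |9 − 7|/|n| = 2/13.

2/13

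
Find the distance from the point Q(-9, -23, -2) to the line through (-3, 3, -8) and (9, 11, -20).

A direction vector is d = (12, 8, -12).
AP = (-6, -26, 6), and AP × d = (264, 0, 264).
|AP × d|² = 139392 and |d|² = 352, so the distance is √(139392/352) = √396 = 6√11.

6√11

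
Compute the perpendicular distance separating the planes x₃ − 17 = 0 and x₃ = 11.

6

Both planes have normal n = (0, 0, 1), |n| = 1. Any point on the first plane is at distance |11 − 17|/|n| = 6/1 = 6 from the second.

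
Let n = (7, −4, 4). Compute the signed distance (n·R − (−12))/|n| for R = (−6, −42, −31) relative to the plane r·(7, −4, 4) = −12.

n·R − (-12) = 14.
|n| = 9, so the signed distance is 14/9.

14/9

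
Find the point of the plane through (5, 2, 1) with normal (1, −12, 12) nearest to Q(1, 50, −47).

(5, 2, 1)

The perpendicular from Q has direction n = (1, −12, 12): r = (1, 50, −47) + μ(1, −12, 12).
Substitute into the plane: n·(Q + μn) = -7 gives -1163 + 289μ = -7, so μ = 4.
Foot = (1, 50, −47) + 4·(1, −12, 12) = (5, 2, 1).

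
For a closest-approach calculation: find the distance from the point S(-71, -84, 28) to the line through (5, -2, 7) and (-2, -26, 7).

A direction vector is d = (-7, -24, 0).
AP = (-76, -82, 21); AP·d = 2500, |AP|² = 12941, |d|² = 625.
distance² = |AP|² − (AP·d)²/|d|² = 12941 − 6250000/625 = 2941, so the distance is √2941.

√2941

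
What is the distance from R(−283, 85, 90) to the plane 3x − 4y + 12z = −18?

Normal vector n = (3, −4, 12), and n·(−283, 85, 90) − (−18) = −91.
|n| = √(9 + 16 + 144) = 13, so the distance is |-91|/13 = 7.

7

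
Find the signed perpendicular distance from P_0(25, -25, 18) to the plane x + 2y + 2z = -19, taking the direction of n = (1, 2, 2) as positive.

10

n·P_0 − (-19) = 30.
|n| = 3, so the signed distance is 30/3 = 10.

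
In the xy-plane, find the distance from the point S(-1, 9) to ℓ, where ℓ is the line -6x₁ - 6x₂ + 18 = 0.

5/√2

d = |(-6)·(-1) + (-6)·9 − (-18)| / √(36 + 36) = |-30|/(6√2) = 5/√2.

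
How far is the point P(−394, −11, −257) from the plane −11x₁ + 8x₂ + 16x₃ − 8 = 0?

n = (−11, 8, 16); n·P − 8 = 126; |n| = 21; distance = 126/21 = 6.

6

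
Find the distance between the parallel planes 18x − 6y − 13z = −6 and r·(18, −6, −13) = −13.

7/23

Both planes have normal n = (18, −6, −13), |n| = 23. Any point on the first plane is at distance |(-13) − (-6)|/|n| = 7/23 from the second.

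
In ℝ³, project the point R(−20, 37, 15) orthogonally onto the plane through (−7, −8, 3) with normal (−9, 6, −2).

(7, 19, 21)

n = (−9, 6, −2), |n|² = 121, and n·R − 9 = 363.
t = 363/121 = 3, so the foot is R − t·n = (−20, 37, 15) − 3·(−9, 6, −2) = (7, 19, 21).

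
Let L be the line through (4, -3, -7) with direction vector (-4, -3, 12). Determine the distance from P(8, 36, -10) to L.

9√17

Direction vector d = (-4, -3, 12).
AP = (4, 39, -3); AP·d = -169, |AP|² = 1546, |d|² = 169.
distance² = |AP|² − (AP·d)²/|d|² = 1546 − 28561/169 = 1377, so the distance is 9√17.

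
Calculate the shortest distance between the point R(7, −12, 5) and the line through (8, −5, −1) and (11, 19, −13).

A direction vector is d = (3, 24, −12).
AP = (−1, −7, 6), and AP × d = (−60, 6, −3).
|AP × d|² = 3645 and |d|² = 729, so the distance is √(3645/729) = √5.

√5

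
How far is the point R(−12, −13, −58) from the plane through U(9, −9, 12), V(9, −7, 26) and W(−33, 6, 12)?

UV = (0, 2, 14) and UW = (−42, 15, 0), so a normal is n = UV × UW = (−210, −588, 84).
Then n·(−12, −13, −58) − 4410 = 882.
|n| = √(44100 + 345744 + 7056) = 630, so the distance is |882|/630 = 7/5.

7/5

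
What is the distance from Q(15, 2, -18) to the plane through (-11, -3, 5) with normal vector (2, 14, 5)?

The plane has equation n·(r − (-11, -3, 5)) = 0, i.e. n·r = -39.
Then n·(15, 2, -18) - (-39) = 7.
|n| = √(4 + 196 + 25) = 15, so the distance is |7|/15 = 7/15.

7/15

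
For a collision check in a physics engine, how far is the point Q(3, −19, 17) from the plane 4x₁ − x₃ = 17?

22√17/17

Normal vector n = (4, 0, −1), and n·(3, −19, 17) − 17 = −22.
|n| = √(16 + 0 + 1) = √17, so the distance is |-22|/√17 = 22√17/17.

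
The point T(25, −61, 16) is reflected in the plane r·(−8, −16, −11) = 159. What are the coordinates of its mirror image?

(41, -29, 38)

n = (−8, −16, −11), |n|² = 441, n·T − 159 = 441, so t = 441/441 = 1.
Foot F = T − 1·n = (33, −45, 27); the reflection is 2F − T = (41, −29, 38).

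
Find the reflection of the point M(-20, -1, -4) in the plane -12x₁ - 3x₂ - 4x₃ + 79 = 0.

n = (-12, -3, -4), |n|² = 169, n·M − (-79) = 338, so t = 338/169 = 2.
Foot F = M − 2·n = (4, 5, 4); the reflection is 2F − M = (28, 11, 12).

(28, 11, 12)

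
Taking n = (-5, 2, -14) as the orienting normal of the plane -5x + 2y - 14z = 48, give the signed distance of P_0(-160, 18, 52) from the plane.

4

n·P_0 − 48 = 60.
|n| = 15, so the signed distance is 60/15 = 4.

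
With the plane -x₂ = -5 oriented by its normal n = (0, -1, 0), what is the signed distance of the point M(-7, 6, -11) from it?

n·M − (-5) = -1.
|n| = 1, so the signed distance is -1/1 = -1.

-1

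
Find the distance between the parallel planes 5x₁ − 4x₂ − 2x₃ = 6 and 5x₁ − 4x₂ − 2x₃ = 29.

With common normal n = (5, −4, −2) (|n| = 3√5), the distance is |6 − 29|/|n| = 23/(3√5).

23/(3√5)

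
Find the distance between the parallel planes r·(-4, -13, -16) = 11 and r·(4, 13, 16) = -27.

Divide the second equation by -1 to match normals: -4x - 13y - 16z = 27.
Both planes have normal n = (-4, -13, -16), |n| = 21. Any point on the first plane is at distance |27 − 11|/|n| = 16/21 from the second.

16/21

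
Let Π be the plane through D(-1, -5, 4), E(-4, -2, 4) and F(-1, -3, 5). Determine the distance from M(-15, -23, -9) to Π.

√6

DE = (-3, 3, 0) and DF = (0, 2, 1), so a normal is n = DE × DF = (3, 3, -6).
d = |3·(-15) + 3·(-23) + (-6)·(-9) − (-42)| / √(9 + 9 + 36) = |-18| / (3√6) = √6.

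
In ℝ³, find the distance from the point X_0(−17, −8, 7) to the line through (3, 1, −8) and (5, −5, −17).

3√65

A direction vector is d = (2, −6, −9).
AP = (−20, −9, 15); AP·d = -121, |AP|² = 706, |d|² = 121.
distance² = |AP|² − (AP·d)²/|d|² = 706 − 14641/121 = 585, so the distance is 3√65.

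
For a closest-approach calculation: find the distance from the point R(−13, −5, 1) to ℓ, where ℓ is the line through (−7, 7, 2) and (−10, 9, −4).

A direction vector is d = (−3, 2, −6).
AP = (−6, −12, −1); AP·d = 0, |AP|² = 181, |d|² = 49.
distance² = |AP|² − (AP·d)²/|d|² = 181 − 0/49 = 181, so the distance is √181.

√181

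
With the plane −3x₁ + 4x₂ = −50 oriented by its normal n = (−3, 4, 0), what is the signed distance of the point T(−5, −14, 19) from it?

9/5

n·T − (-50) = 9.
|n| = 5, so the signed distance is 9/5.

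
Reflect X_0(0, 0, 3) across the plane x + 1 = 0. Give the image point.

n = (1, 0, 0), |n|² = 1, n·X_0 − (-1) = 1, so t = 1/1 = 1.
Foot F = X_0 − 1·n = (-1, 0, 3); the reflection is 2F − X_0 = (-2, 0, 3).

(-2, 0, 3)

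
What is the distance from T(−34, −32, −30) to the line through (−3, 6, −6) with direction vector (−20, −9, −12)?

Direction vector d = (−20, −9, −12).
AP = (−31, −38, −24); AP·d = 1250, |AP|² = 2981, |d|² = 625.
distance² = |AP|² − (AP·d)²/|d|² = 2981 − 1562500/625 = 481, so the distance is √481.

√481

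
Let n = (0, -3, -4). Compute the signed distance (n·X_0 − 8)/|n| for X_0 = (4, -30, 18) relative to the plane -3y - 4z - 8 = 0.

n·X_0 − 8 = 10.
|n| = 5, so the signed distance is 10/5 = 2.

2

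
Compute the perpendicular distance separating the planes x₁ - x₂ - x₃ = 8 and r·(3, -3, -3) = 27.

√3/3

Divide the second equation by 3 to match normals: x₁ - x₂ - x₃ = 9.
With common normal n = (1, -1, -1) (|n| = √3), the distance is |8 − 9|/|n| = 1/√3.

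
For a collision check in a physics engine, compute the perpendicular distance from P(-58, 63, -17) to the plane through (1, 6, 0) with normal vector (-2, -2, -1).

The plane has equation n·(r − (1, 6, 0)) = 0, i.e. n·r = -14.
n = (-2, -2, -1); n·P − (-14) = 21; |n| = 3; distance = 21/3 = 7.

7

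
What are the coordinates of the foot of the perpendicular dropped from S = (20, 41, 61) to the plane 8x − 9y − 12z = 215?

(52, 5, 13)

The perpendicular from S has direction n = (8, −9, −12): r = (20, 41, 61) + t(8, −9, −12).
Substitute into the plane: n·(S + tn) = 215 gives -941 + 289t = 215, so t = 4.
Foot = (20, 41, 61) + 4·(8, −9, −12) = (52, 5, 13).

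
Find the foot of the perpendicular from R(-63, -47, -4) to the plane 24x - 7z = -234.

The perpendicular from R has direction n = (24, 0, -7): r = (-63, -47, -4) + t(24, 0, -7).
Substitute into the plane: n·(R + tn) = -234 gives -1484 + 625t = -234, so t = 2.
Foot = (-63, -47, -4) + 2·(24, 0, -7) = (-15, -47, -18).

(-15, -47, -18)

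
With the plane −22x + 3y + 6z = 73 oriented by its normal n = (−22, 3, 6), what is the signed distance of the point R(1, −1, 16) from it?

-2/23

n·R − 73 = -2.
|n| = 23, so the signed distance is -2/23.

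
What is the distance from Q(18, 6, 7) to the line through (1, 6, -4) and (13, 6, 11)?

A direction vector is d = (12, 0, 15).
AP = (17, 0, 11); AP·d = 369, |AP|² = 410, |d|² = 369.
distance² = |AP|² − (AP·d)²/|d|² = 410 − 136161/369 = 41, so the distance is √41.

√41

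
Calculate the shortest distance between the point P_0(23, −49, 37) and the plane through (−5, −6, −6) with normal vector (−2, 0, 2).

The plane has equation n·(r − (−5, −6, −6)) = 0, i.e. n·r = -2.
Then n·(23, −49, 37) − (−2) = 30.
|n| = √(4 + 0 + 4) = 2√2, so the distance is |30|/(2√2) = 15/√2.

15/√2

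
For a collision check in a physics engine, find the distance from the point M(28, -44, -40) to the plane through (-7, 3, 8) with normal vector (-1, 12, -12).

The plane has equation n·(r − (-7, 3, 8)) = 0, i.e. n·r = -53.
Then n·(28, -44, -40) - (-53) = -23.
|n| = √(1 + 144 + 144) = 17, so the distance is |-23|/17 = 23/17.

23/17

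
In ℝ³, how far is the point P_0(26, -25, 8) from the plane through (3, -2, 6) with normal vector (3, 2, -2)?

19/√17

The plane has equation n·(r − (3, -2, 6)) = 0, i.e. n·r = -7.
d = |3·26 + 2·(-25) + (-2)·8 − (-7)| / √(9 + 4 + 4) = |19| / √17 = 19/√17.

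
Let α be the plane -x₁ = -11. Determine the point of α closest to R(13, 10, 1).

The perpendicular from R has direction n = (-1, 0, 0): r = (13, 10, 1) + t(-1, 0, 0).
Substitute into the plane: n·(R + tn) = -11 gives -13 + 1t = -11, so t = 2.
Foot = (13, 10, 1) + 2·(-1, 0, 0) = (11, 10, 1).

(11, 10, 1)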